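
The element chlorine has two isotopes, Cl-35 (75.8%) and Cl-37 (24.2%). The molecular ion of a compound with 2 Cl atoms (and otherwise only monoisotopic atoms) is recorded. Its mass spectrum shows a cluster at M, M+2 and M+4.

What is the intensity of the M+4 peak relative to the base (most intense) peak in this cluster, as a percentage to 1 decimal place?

10.2%

Binomial terms of (0.758 + 0.242)^2: M 0.5746, M+2 0.3669, M+4 0.0586 → M is the base peak.
P(M) = C(2,0) × 0.758^2 × 0.242^0 = 1 × 0.574564 × 1.0000 = 0.574564 (base)
P(M+4) = C(2,2) × 0.758^0 × 0.242^2 = 1 × 1.0000 × 0.058564 = 0.058564
Relative intensity = 0.058564 / 0.574564 × 100 = 10.2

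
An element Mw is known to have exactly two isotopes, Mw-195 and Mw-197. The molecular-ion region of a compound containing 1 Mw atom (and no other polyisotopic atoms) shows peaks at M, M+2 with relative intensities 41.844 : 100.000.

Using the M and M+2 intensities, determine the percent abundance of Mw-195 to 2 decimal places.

If p is the fraction of Mw that is Mw-195, then I(M+2)/I(M) = [C(1,1)·p^0·(1−p)] / p^1 = 1·(1−p)/p = 100.000/41.844 = 2.3898
(1−p)/p = 2.3898/1 = 2.3898  ⇒  p = 1/(1 + 2.3898) = 0.2950
Mw-195: 29.50%, Mw-197: 70.50%.

29.50%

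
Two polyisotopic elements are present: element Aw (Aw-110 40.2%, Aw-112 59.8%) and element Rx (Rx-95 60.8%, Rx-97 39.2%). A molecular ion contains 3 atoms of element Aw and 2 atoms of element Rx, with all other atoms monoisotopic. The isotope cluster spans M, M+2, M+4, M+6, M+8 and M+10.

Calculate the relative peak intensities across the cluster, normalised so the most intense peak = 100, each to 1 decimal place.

7.3 : 42.0 : 93.4 : 100.0 : 51.1 : 10.0

Element Aw pattern (n=3): 0.06496481 : 0.28991758 : 0.43127042 : 0.21384719
Element Rx pattern (n=2): 0.369664 : 0.476672 : 0.153664
Convolve the two distributions (both contribute in 2-u steps):
  M: 0.06496481×0.369664 = 0.024015
  M+2: 0.06496481×0.476672 + 0.28991758×0.369664 = 0.138139
  M+4: 0.06496481×0.153664 + 0.28991758×0.476672 + 0.43127042×0.369664 = 0.307603
  M+6: 0.28991758×0.153664 + 0.43127042×0.476672 + 0.21384719×0.369664 = 0.329176
  M+8: 0.43127042×0.153664 + 0.21384719×0.476672 = 0.168206
  M+10: 0.21384719×0.153664 = 0.032861
Scale to base peak (0.329176) = 100: 7.3 : 42.0 : 93.4 : 100.0 : 51.1 : 10.0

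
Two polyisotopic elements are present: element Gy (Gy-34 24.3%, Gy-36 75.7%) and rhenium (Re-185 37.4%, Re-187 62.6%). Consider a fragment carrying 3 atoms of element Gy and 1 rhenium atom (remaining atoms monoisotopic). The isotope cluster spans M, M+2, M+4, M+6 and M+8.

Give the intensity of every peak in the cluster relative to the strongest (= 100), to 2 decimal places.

Element Gy pattern (n=3): 0.01434891 : 0.13410028 : 0.41775272 : 0.43379809
Rhenium pattern (n=1): 0.3740 : 0.6260
Convolve the two distributions (both contribute in 2-u steps):
  M: 0.01434891×0.3740 = 0.005366
  M+2: 0.01434891×0.6260 + 0.13410028×0.3740 = 0.059136
  M+4: 0.13410028×0.6260 + 0.41775272×0.3740 = 0.240186
  M+6: 0.41775272×0.6260 + 0.43379809×0.3740 = 0.423754
  M+8: 0.43379809×0.6260 = 0.271558
Scale to base peak (0.423754) = 100: 1.27 : 13.96 : 56.68 : 100.00 : 64.08

1.27 : 13.96 : 56.68 : 100.00 : 64.08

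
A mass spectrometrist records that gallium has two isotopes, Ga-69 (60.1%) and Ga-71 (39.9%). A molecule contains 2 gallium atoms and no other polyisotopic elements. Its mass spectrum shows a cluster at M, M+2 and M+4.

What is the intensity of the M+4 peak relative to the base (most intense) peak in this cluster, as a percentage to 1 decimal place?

Binomial terms of (0.601 + 0.399)^2: M 0.3612, M+2 0.4796, M+4 0.1592 → M+2 is the base peak.
P(M+2) = C(2,1) × 0.601^1 × 0.399^1 = 2 × 0.6010 × 0.3990 = 0.479598 (base)
P(M+4) = C(2,2) × 0.601^0 × 0.399^2 = 1 × 1.0000 × 0.159201 = 0.159201
Relative intensity = 0.159201 / 0.479598 × 100 = 33.2

33.2%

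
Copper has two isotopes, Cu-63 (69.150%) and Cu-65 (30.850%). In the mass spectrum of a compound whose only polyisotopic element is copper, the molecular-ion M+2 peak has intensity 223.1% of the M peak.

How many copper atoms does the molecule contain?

The M+2/M ratio from n Cu atoms is n · q/p = n · 0.30850/0.69150.
n = 2.231 × 0.69150/0.30850 = 5.00 ≈ 5

5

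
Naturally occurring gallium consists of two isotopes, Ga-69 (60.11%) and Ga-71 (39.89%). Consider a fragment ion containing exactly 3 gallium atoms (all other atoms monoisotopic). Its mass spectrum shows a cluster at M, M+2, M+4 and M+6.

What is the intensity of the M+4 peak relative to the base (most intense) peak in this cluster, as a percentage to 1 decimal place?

66.4%

(0.6011 + 0.3989)^3 gives M 0.2172, M+2 0.4324, M+4 0.2869, M+6 0.0635; the largest is M+2.
P(M+2) = C(3,1) × 0.6011^2 × 0.3989^1 = 3 × 0.36132121 × 0.3989 = 0.432393 (base)
P(M+4) = C(3,2) × 0.6011^1 × 0.3989^2 = 3 × 0.6011 × 0.15912121 = 0.286943
Relative intensity = 0.286943 / 0.432393 × 100 = 66.4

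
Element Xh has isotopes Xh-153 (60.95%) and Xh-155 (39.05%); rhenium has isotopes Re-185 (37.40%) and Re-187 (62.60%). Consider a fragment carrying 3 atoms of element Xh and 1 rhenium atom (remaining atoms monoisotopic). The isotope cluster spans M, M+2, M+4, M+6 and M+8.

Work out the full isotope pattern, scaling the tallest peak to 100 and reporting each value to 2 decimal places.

Element Xh pattern (n=3): 0.22642331 : 0.43520083 : 0.27882842 : 0.05954744
Rhenium pattern (n=1): 0.3740 : 0.6260
Convolve the two distributions (both contribute in 2-u steps):
  M: 0.22642331×0.3740 = 0.084682
  M+2: 0.22642331×0.6260 + 0.43520083×0.3740 = 0.304506
  M+4: 0.43520083×0.6260 + 0.27882842×0.3740 = 0.376718
  M+6: 0.27882842×0.6260 + 0.05954744×0.3740 = 0.196817
  M+8: 0.05954744×0.6260 = 0.037277
Scale to base peak (0.376718) = 100: 22.48 : 80.83 : 100.00 : 52.25 : 9.90

22.48 : 80.83 : 100.00 : 52.25 : 9.90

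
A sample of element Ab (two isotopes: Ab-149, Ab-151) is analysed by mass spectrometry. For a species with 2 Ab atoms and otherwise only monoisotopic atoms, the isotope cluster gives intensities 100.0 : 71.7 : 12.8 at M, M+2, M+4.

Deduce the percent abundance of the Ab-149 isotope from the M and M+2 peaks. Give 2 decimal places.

73.61%

Let p = fractional abundance of Ab-149. I(M+2)/I(M) = [C(2,1)·p^1·(1−p)] / p^2 = 2·(1−p)/p = 71.7/100.0 = 0.7170
(1−p)/p = 0.7170/2 = 0.3585  ⇒  p = 1/(1 + 0.3585) = 0.7361
Ab-149: 73.61%, Ab-151: 26.39%.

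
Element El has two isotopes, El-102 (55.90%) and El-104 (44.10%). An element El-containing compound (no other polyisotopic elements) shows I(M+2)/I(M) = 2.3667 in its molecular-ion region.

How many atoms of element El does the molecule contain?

The M+2/M ratio from n El atoms is n · q/p = n · 0.4410/0.5590.
n = 2.3667 × 0.5590/0.4410 = 3.00 ≈ 3

3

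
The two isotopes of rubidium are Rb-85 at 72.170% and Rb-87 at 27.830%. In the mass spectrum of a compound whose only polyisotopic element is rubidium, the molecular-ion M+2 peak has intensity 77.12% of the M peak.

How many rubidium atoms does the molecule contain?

For n independent Rb atoms, I(M+2)/I(M) = n · (abundance Rb-87) / (abundance Rb-85) = n · 0.27830/0.72170.
n = 0.7712 × 0.72170/0.27830 = 2.00 ≈ 2

2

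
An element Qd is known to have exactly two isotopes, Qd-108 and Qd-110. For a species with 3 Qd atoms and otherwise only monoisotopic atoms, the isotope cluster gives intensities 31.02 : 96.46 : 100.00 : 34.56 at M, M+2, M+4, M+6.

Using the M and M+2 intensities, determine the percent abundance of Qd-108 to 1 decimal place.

Write p for the Qd-108 fraction. I(M+2)/I(M) = [C(3,1)·p^2·(1−p)] / p^3 = 3·(1−p)/p = 96.46/31.02 = 3.1096
(1−p)/p = 3.1096/3 = 1.0365  ⇒  p = 1/(1 + 1.0365) = 0.4910
Qd-108: 49.1%, Qd-110: 50.9%.

49.1%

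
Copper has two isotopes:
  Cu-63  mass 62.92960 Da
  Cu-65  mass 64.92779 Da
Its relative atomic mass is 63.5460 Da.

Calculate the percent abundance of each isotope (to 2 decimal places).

With x = fraction of Cu-63 (so Cu-65 is 1 − x):
62.92960·x + 64.92779·(1 − x) = 63.5460
(62.92960 − 64.92779)·x = 63.5460 − 64.92779
x = -1.38179 / -1.99819 = 0.69152 → 69.15% Cu-63, 30.85% Cu-65.

Cu-63: 69.15%, Cu-65: 30.85%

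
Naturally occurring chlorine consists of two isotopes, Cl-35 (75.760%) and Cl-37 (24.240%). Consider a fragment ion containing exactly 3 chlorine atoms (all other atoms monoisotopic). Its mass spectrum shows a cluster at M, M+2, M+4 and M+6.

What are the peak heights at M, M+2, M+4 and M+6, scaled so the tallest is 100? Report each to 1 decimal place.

100.0 : 96.0 : 30.7 : 3.3

Each Cl atom is independently Cl-35 (p = 0.75760) or Cl-37 (q = 0.24240); the cluster is the binomial expansion (p + q)^3.
P(M) = 0.75760^3 = 0.434830
P(M+2) = 3 × 0.75760^2 × 0.24240^1 = 0.417382
P(M+4) = 3 × 0.75760^1 × 0.24240^2 = 0.133545
P(M+6) = 0.24240^3 = 0.014243
The M peak is largest (0.434830); scaling to 100 gives 100.0 : 96.0 : 30.7 : 3.3.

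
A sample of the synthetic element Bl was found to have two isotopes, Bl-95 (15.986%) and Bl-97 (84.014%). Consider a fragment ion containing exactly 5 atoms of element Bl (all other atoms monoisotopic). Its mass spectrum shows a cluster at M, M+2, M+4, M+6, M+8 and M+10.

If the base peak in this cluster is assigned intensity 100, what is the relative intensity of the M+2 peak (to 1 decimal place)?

0.7

Binomial terms of (0.15986 + 0.84014)^5: M 0.0001, M+2 0.0027, M+4 0.0288, M+6 0.1515, M+8 0.3982, M+10 0.4186 → M+10 is the base peak.
P(M+10) = C(5,5) × 0.15986^0 × 0.84014^5 = 1 × 1.0000 × 0.41856057 = 0.418561 (base)
P(M+2) = C(5,1) × 0.15986^4 × 0.84014^1 = 5 × 0.00065307 × 0.84014 = 0.002743
Relative intensity = 0.002743 / 0.418561 × 100 = 0.7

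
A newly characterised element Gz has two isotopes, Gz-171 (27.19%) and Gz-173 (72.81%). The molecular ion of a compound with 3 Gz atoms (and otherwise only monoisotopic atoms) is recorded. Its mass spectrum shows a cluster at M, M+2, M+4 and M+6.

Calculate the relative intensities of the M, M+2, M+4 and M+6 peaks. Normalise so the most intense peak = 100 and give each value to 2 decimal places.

4.65 : 37.34 : 100.00 : 89.26

Each Gz atom is independently Gz-171 (p = 0.2719) or Gz-173 (q = 0.7281); the cluster is the binomial expansion (p + q)^3.
P(M) = 0.2719^3 = 0.020101
P(M+2) = 3 × 0.2719^2 × 0.7281^1 = 0.161484
P(M+4) = 3 × 0.2719^1 × 0.7281^2 = 0.432427
P(M+6) = 0.7281^3 = 0.385987
The M+4 peak is largest (0.432427); scaling to 100 gives 4.65 : 37.34 : 100.00 : 89.26.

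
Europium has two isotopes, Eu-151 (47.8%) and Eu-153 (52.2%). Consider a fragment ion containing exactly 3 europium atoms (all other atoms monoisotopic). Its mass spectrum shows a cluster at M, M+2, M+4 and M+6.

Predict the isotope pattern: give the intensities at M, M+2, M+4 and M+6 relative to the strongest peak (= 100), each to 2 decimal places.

27.95 : 91.57 : 100.00 : 36.40

Expanding (0.478 + 0.522)^3:
P(M) = 0.478^3 = 0.109215
P(M+2) = 3 × 0.478^2 × 0.522^1 = 0.357806
P(M+4) = 3 × 0.478^1 × 0.522^2 = 0.390742
P(M+6) = 0.522^3 = 0.142237
The M+4 peak is largest (0.390742); scaling to 100 gives 27.95 : 91.57 : 100.00 : 36.40.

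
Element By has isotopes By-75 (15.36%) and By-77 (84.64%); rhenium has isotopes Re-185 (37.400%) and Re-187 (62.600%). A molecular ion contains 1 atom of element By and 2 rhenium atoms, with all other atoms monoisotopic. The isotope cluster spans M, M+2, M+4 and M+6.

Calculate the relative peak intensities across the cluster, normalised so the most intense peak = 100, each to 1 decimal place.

Element By pattern (n=1): 0.1536 : 0.8464
Rhenium pattern (n=2): 0.139876 : 0.468248 : 0.391876
Convolve the two distributions (both contribute in 2-u steps):
  M: 0.1536×0.139876 = 0.021485
  M+2: 0.1536×0.468248 + 0.8464×0.139876 = 0.190314
  M+4: 0.1536×0.391876 + 0.8464×0.468248 = 0.456517
  M+6: 0.8464×0.391876 = 0.331684
Scale to base peak (0.456517) = 100: 4.7 : 41.7 : 100.0 : 72.7

4.7 : 41.7 : 100.0 : 72.7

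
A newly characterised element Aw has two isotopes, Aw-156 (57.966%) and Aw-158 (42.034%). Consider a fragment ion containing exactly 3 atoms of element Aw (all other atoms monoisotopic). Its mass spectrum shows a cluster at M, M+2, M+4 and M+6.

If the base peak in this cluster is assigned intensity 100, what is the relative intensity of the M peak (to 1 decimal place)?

Binomial terms of (0.57966 + 0.42034)^3: M 0.1948, M+2 0.4237, M+4 0.3073, M+6 0.0743 → M+2 is the base peak.
P(M+2) = C(3,1) × 0.57966^2 × 0.42034^1 = 3 × 0.33600572 × 0.42034 = 0.423710 (base)
P(M) = C(3,0) × 0.57966^3 × 0.42034^0 = 1 × 0.19476907 × 1.0000 = 0.194769
Relative intensity = 0.194769 / 0.423710 × 100 = 46.0

46.0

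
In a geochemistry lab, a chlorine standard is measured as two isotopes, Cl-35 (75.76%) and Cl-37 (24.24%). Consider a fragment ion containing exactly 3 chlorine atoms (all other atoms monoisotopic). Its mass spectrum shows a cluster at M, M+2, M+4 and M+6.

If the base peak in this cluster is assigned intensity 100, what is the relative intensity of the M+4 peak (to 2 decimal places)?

Term probabilities: M 0.4348, M+2 0.4174, M+4 0.1335, M+6 0.0142. Base peak = M.
P(M) = C(3,0) × 0.7576^3 × 0.2424^0 = 1 × 0.4348304 × 1.0000 = 0.434830 (base)
P(M+4) = C(3,2) × 0.7576^1 × 0.2424^2 = 3 × 0.7576 × 0.05875776 = 0.133545
Relative intensity = 0.133545 / 0.434830 × 100 = 30.71

30.71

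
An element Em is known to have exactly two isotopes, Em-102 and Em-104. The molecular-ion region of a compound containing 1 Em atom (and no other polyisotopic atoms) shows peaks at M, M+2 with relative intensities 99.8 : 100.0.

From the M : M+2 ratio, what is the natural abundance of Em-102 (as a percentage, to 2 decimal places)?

If p is the fraction of Em that is Em-102, then I(M+2)/I(M) = [C(1,1)·p^0·(1−p)] / p^1 = 1·(1−p)/p = 100.0/99.8 = 1.0020
(1−p)/p = 1.0020/1 = 1.0020  ⇒  p = 1/(1 + 1.0020) = 0.4995
Em-102: 49.95%, Em-104: 50.05%.

49.95%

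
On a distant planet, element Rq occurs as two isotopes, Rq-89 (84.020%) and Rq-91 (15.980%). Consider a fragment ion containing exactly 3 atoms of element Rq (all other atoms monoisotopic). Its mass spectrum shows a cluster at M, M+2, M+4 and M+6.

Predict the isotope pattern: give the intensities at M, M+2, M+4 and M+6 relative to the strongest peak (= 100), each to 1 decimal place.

Expanding (0.84020 + 0.15980)^3:
P(M) = 0.84020^3 = 0.593127
P(M+2) = 3 × 0.84020^2 × 0.15980^1 = 0.338426
P(M+4) = 3 × 0.84020^1 × 0.15980^2 = 0.064366
P(M+6) = 0.15980^3 = 0.004081
The M peak is largest (0.593127); scaling to 100 gives 100.0 : 57.1 : 10.9 : 0.7.

100.0 : 57.1 : 10.9 : 0.7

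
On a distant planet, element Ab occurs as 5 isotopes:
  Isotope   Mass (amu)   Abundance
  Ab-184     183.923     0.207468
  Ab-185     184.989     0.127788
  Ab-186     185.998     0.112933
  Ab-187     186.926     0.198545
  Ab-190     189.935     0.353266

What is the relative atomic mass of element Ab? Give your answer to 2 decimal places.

187.01 amu

Average mass = Σ (abundance × isotope mass) = 0.207468 × 183.923 + 0.127788 × 184.989 + 0.112933 × 185.998 + 0.198545 × 186.926 + 0.353266 × 189.935
= 38.1581 + 23.6394 + 21.0053 + 37.1132 + 67.0976 = 187.0136 amu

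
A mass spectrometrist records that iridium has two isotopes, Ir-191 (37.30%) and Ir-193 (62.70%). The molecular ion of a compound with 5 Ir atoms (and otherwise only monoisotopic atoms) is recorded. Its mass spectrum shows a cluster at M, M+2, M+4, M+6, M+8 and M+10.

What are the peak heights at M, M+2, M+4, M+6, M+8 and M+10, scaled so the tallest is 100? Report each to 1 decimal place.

Each Ir atom is independently Ir-191 (p = 0.3730) or Ir-193 (q = 0.6270); the cluster is the binomial expansion (p + q)^5.
P(M) = 0.3730^5 = 0.007220
P(M+2) = 5 × 0.3730^4 × 0.6270^1 = 0.060684
P(M+4) = 10 × 0.3730^3 × 0.6270^2 = 0.204015
P(M+6) = 10 × 0.3730^2 × 0.6270^3 = 0.342942
P(M+8) = 5 × 0.3730^1 × 0.6270^4 = 0.288237
P(M+10) = 0.6270^5 = 0.096903
The M+6 peak is largest (0.342942); scaling to 100 gives 2.1 : 17.7 : 59.5 : 100.0 : 84.0 : 28.3.

2.1 : 17.7 : 59.5 : 100.0 : 84.0 : 28.3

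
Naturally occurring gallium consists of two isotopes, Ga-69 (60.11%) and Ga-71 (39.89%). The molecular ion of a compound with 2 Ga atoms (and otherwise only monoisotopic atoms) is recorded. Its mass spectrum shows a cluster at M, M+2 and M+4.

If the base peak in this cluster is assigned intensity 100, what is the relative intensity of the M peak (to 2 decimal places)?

(0.6011 + 0.3989)^2 gives M 0.3613, M+2 0.4796, M+4 0.1591; the largest is M+2.
P(M+2) = C(2,1) × 0.6011^1 × 0.3989^1 = 2 × 0.6011 × 0.3989 = 0.479558 (base)
P(M) = C(2,0) × 0.6011^2 × 0.3989^0 = 1 × 0.36132121 × 1.0000 = 0.361321
Relative intensity = 0.361321 / 0.479558 × 100 = 75.34

75.34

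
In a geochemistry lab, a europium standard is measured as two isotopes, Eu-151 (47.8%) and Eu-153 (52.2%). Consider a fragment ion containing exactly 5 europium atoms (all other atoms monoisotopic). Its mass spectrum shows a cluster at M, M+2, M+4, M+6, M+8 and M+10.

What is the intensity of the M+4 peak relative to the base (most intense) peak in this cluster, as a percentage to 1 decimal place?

Binomial terms of (0.478 + 0.522)^5: M 0.0250, M+2 0.1363, M+4 0.2976, M+6 0.3250, M+8 0.1775, M+10 0.0388 → M+6 is the base peak.
P(M+6) = C(5,3) × 0.478^2 × 0.522^3 = 10 × 0.228484 × 0.14223665 = 0.324988 (base)
P(M+4) = C(5,2) × 0.478^3 × 0.522^2 = 10 × 0.10921535 × 0.272484 = 0.297594
Relative intensity = 0.297594 / 0.324988 × 100 = 91.6

91.6%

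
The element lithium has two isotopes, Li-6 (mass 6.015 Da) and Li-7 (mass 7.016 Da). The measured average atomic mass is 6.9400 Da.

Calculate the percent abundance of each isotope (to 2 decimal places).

Li-6: 7.59%, Li-7: 92.41%

Let x be the fractional abundance of Li-6; then Li-7 has abundance 1 − x.
6.015·x + 7.016·(1 − x) = 6.9400
(6.015 − 7.016)·x = 6.9400 − 7.016
x = -0.0760 / -1.001 = 0.07592 → 7.59% Li-6, 92.41% Li-7.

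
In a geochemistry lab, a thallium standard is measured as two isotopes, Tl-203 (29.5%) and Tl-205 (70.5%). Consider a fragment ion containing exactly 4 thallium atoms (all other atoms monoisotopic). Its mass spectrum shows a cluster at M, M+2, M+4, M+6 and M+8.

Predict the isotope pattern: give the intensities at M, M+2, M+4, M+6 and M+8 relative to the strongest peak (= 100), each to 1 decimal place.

Expanding (0.295 + 0.705)^4:
P(M) = 0.295^4 = 0.007573
P(M+2) = 4 × 0.295^3 × 0.705^1 = 0.072396
P(M+4) = 6 × 0.295^2 × 0.705^2 = 0.259522
P(M+6) = 4 × 0.295^1 × 0.705^3 = 0.413475
P(M+8) = 0.705^4 = 0.247034
The M+6 peak is largest (0.413475); scaling to 100 gives 1.8 : 17.5 : 62.8 : 100.0 : 59.7.

1.8 : 17.5 : 62.8 : 100.0 : 59.7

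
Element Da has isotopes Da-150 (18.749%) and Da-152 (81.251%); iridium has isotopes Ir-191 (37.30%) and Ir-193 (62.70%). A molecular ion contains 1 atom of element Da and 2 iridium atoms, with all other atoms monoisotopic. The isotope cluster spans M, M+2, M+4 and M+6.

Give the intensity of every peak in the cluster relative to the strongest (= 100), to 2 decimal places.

5.75 : 44.24 : 100.00 : 70.40

Element Da pattern (n=1): 0.18749 : 0.81251
Iridium pattern (n=2): 0.139129 : 0.467742 : 0.393129
Convolve the two distributions (both contribute in 2-u steps):
  M: 0.18749×0.139129 = 0.026085
  M+2: 0.18749×0.467742 + 0.81251×0.139129 = 0.200741
  M+4: 0.18749×0.393129 + 0.81251×0.467742 = 0.453753
  M+6: 0.81251×0.393129 = 0.319421
Scale to base peak (0.453753) = 100: 5.75 : 44.24 : 100.00 : 70.40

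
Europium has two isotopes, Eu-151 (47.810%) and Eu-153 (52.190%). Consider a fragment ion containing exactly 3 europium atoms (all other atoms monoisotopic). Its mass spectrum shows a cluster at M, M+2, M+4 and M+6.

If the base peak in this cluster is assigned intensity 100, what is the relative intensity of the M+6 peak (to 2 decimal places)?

36.39

Term probabilities: M 0.1093, M+2 0.3579, M+4 0.3907, M+6 0.1422. Base peak = M+4.
P(M+4) = C(3,2) × 0.47810^1 × 0.52190^2 = 3 × 0.4781 × 0.27237961 = 0.390674 (base)
P(M+6) = C(3,3) × 0.47810^0 × 0.52190^3 = 1 × 1.0000 × 0.14215492 = 0.142155
Relative intensity = 0.142155 / 0.390674 × 100 = 36.39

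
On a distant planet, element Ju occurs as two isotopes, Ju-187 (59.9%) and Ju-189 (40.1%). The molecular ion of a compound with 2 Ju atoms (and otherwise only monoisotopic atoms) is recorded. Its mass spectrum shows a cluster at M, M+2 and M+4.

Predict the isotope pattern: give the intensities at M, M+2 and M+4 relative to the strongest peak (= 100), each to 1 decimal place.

74.7 : 100.0 : 33.5

Each Ju atom is independently Ju-187 (p = 0.599) or Ju-189 (q = 0.401); the cluster is the binomial expansion (p + q)^2.
P(M) = 0.599^2 = 0.358801
P(M+2) = 2 × 0.599^1 × 0.401^1 = 0.480398
P(M+4) = 0.401^2 = 0.160801
The M+2 peak is largest (0.480398); scaling to 100 gives 74.7 : 100.0 : 33.5.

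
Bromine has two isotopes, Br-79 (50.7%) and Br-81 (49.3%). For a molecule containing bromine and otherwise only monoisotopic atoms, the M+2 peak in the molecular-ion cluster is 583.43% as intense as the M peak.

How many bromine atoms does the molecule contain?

For n independent Br atoms, I(M+2)/I(M) = n · (abundance Br-81) / (abundance Br-79) = n · 0.493/0.507.
n = 5.8343 × 0.507/0.493 = 6.00 ≈ 6

6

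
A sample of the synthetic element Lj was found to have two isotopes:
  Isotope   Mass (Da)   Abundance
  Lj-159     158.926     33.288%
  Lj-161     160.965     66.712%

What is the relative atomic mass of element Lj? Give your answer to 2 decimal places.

Weight each isotope mass by its fractional abundance: 0.33288 × 158.926 + 0.66712 × 160.965
= 52.9033 + 107.3830 = 160.2863 Da

160.29 Da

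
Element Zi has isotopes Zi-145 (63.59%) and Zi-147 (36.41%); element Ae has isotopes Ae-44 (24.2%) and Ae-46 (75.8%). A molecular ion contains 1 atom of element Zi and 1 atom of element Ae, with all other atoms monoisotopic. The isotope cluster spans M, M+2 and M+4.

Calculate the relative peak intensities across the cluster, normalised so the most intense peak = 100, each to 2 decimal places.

Element Zi pattern (n=1): 0.6359 : 0.3641
Element Ae pattern (n=1): 0.2420 : 0.7580
Convolve the two distributions (both contribute in 2-u steps):
  M: 0.6359×0.2420 = 0.153888
  M+2: 0.6359×0.7580 + 0.3641×0.2420 = 0.570124
  M+4: 0.3641×0.7580 = 0.275988
Scale to base peak (0.570124) = 100: 26.99 : 100.00 : 48.41

26.99 : 100.00 : 48.41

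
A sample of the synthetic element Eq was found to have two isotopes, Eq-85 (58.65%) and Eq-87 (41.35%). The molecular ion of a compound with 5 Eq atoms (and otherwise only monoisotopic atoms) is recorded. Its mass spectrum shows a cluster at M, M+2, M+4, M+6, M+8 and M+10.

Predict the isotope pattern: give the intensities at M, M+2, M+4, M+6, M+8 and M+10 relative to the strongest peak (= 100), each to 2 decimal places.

The 5 Eq atoms are independent, so intensities follow the terms of (0.5865 + 0.4135)^5.
P(M) = 0.5865^5 = 0.069397
P(M+2) = 5 × 0.5865^4 × 0.4135^1 = 0.244634
P(M+4) = 10 × 0.5865^3 × 0.4135^2 = 0.344949
P(M+6) = 10 × 0.5865^2 × 0.4135^3 = 0.243199
P(M+8) = 5 × 0.5865^1 × 0.4135^4 = 0.085731
P(M+10) = 0.4135^5 = 0.012089
The M+4 peak is largest (0.344949); scaling to 100 gives 20.12 : 70.92 : 100.00 : 70.50 : 24.85 : 3.50.

20.12 : 70.92 : 100.00 : 70.50 : 24.85 : 3.50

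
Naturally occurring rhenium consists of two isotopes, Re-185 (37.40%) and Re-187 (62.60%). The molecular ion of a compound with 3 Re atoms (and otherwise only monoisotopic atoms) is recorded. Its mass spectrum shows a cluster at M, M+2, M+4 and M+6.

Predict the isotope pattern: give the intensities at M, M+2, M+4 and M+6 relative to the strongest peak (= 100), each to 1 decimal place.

11.9 : 59.7 : 100.0 : 55.8

The 3 Re atoms are independent, so intensities follow the terms of (0.3740 + 0.6260)^3.
P(M) = 0.3740^3 = 0.052314
P(M+2) = 3 × 0.3740^2 × 0.6260^1 = 0.262687
P(M+4) = 3 × 0.3740^1 × 0.6260^2 = 0.439685
P(M+6) = 0.6260^3 = 0.245314
The M+4 peak is largest (0.439685); scaling to 100 gives 11.9 : 59.7 : 100.0 : 55.8.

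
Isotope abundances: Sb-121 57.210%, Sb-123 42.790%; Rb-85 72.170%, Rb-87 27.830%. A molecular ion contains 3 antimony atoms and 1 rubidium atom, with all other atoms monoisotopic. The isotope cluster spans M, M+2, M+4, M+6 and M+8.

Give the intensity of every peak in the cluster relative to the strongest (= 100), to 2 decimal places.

38.03 : 100.00 : 96.73 : 40.53 : 6.14

Antimony pattern (n=3): 0.18724742 : 0.42015297 : 0.3142518 : 0.07834781
Rubidium pattern (n=1): 0.7217 : 0.2783
Convolve the two distributions (both contribute in 2-u steps):
  M: 0.18724742×0.7217 = 0.135136
  M+2: 0.18724742×0.2783 + 0.42015297×0.7217 = 0.355335
  M+4: 0.42015297×0.2783 + 0.3142518×0.7217 = 0.343724
  M+6: 0.3142518×0.2783 + 0.07834781×0.7217 = 0.144000
  M+8: 0.07834781×0.2783 = 0.021804
Scale to base peak (0.355335) = 100: 38.03 : 100.00 : 96.73 : 40.53 : 6.14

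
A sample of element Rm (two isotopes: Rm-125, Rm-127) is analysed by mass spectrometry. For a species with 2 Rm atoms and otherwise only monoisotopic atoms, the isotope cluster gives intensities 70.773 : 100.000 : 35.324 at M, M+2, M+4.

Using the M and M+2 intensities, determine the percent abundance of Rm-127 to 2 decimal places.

41.40%

If p is the fraction of Rm that is Rm-125, then I(M+2)/I(M) = [C(2,1)·p^1·(1−p)] / p^2 = 2·(1−p)/p = 100.000/70.773 = 1.4130
(1−p)/p = 1.4130/2 = 0.7065  ⇒  p = 1/(1 + 0.7065) = 0.5860
Rm-125: 58.60%, Rm-127: 41.40%.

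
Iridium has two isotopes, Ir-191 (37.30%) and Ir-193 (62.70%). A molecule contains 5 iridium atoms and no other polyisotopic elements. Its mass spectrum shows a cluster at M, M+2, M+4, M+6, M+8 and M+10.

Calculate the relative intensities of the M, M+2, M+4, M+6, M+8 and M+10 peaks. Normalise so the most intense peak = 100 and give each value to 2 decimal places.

Each Ir atom is independently Ir-191 (p = 0.3730) or Ir-193 (q = 0.6270); the cluster is the binomial expansion (p + q)^5.
P(M) = 0.3730^5 = 0.007220
P(M+2) = 5 × 0.3730^4 × 0.6270^1 = 0.060684
P(M+4) = 10 × 0.3730^3 × 0.6270^2 = 0.204015
P(M+6) = 10 × 0.3730^2 × 0.6270^3 = 0.342942
P(M+8) = 5 × 0.3730^1 × 0.6270^4 = 0.288237
P(M+10) = 0.6270^5 = 0.096903
The M+6 peak is largest (0.342942); scaling to 100 gives 2.11 : 17.70 : 59.49 : 100.00 : 84.05 : 28.26.

2.11 : 17.70 : 59.49 : 100.00 : 84.05 : 28.26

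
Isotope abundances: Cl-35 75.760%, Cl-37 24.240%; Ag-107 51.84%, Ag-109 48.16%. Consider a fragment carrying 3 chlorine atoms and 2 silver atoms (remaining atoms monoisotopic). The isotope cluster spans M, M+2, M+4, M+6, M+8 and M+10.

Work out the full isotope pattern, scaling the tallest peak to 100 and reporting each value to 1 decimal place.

Chlorine pattern (n=3): 0.4348304 : 0.41738208 : 0.13354464 : 0.01424288
Silver pattern (n=2): 0.26873856 : 0.49932288 : 0.23193856
Convolve the two distributions (both contribute in 2-u steps):
  M: 0.4348304×0.26873856 = 0.116856
  M+2: 0.4348304×0.49932288 + 0.41738208×0.26873856 = 0.329287
  M+4: 0.4348304×0.23193856 + 0.41738208×0.49932288 + 0.13354464×0.26873856 = 0.345151
  M+6: 0.41738208×0.23193856 + 0.13354464×0.49932288 + 0.01424288×0.26873856 = 0.167317
  M+8: 0.13354464×0.23193856 + 0.01424288×0.49932288 = 0.038086
  M+10: 0.01424288×0.23193856 = 0.003303
Scale to base peak (0.345151) = 100: 33.9 : 95.4 : 100.0 : 48.5 : 11.0 : 1.0

33.9 : 95.4 : 100.0 : 48.5 : 11.0 : 1.0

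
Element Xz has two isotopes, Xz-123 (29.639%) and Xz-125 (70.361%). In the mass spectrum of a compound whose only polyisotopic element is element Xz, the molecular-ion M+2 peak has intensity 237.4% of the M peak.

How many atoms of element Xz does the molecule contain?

1

For n independent Xz atoms, I(M+2)/I(M) = n · (abundance Xz-125) / (abundance Xz-123) = n · 0.70361/0.29639.
n = 2.374 × 0.29639/0.70361 = 1.00 ≈ 1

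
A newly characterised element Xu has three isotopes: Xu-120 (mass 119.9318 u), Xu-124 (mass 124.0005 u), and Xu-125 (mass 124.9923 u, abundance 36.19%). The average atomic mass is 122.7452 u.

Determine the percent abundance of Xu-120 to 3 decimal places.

The remaining 63.81% is split between Xu-120 (fraction x) and Xu-124 (fraction 0.6381 − x).
Substituting: 119.9318x + 124.0005(0.6381 − x) = 77.51048663
(119.9318 − 124.0005)x = -1.61423242  ⇒  x = 0.39674, y = 0.24136
Xu-120: 39.674%, Xu-124: 24.136%.

39.674%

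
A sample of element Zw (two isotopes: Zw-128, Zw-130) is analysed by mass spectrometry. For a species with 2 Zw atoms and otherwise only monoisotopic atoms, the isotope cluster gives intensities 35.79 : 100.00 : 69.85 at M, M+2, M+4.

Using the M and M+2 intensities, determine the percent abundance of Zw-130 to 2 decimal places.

Let p = fractional abundance of Zw-128. I(M+2)/I(M) = [C(2,1)·p^1·(1−p)] / p^2 = 2·(1−p)/p = 100.00/35.79 = 2.7941
(1−p)/p = 2.7941/2 = 1.3970  ⇒  p = 1/(1 + 1.3970) = 0.4172
Zw-128: 41.72%, Zw-130: 58.28%.

58.28%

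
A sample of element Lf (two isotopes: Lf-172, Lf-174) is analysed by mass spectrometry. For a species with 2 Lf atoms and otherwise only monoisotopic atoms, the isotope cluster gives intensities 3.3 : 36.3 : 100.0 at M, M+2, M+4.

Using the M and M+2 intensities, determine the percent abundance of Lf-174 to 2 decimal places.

84.62%

Let p = fractional abundance of Lf-172. I(M+2)/I(M) = [C(2,1)·p^1·(1−p)] / p^2 = 2·(1−p)/p = 36.3/3.3 = 11.0000
(1−p)/p = 11.0000/2 = 5.5000  ⇒  p = 1/(1 + 5.5000) = 0.1538
Lf-172: 15.38%, Lf-174: 84.62%.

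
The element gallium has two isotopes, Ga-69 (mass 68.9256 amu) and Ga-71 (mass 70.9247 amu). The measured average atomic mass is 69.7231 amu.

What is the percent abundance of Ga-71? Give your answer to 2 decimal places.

Writing the weighted mean with unknown fraction x of Ga-69:
68.9256·x + 70.9247·(1 − x) = 69.7231
(68.9256 − 70.9247)·x = 69.7231 − 70.9247
x = -1.2016 / -1.9991 = 0.60107 → 60.11% Ga-69, 39.89% Ga-71.

39.89%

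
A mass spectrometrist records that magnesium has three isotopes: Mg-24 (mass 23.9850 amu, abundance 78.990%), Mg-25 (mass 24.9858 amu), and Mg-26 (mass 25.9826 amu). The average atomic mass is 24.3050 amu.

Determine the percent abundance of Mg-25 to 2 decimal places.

The remaining 21.010% is split between Mg-25 (fraction x) and Mg-26 (fraction 0.21010 − x).
Substituting: 24.9858x + 25.9826(0.21010 − x) = 5.3592485
(24.9858 − 25.9826)x = -0.09969576  ⇒  x = 0.10002, y = 0.11008
Mg-25: 10.00%, Mg-26: 11.01%.

10.00%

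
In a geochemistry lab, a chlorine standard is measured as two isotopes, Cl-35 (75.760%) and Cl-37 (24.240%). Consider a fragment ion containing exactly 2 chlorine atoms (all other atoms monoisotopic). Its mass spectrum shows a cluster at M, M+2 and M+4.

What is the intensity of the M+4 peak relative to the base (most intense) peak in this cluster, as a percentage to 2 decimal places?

Binomial terms of (0.75760 + 0.24240)^2: M 0.5740, M+2 0.3673, M+4 0.0588 → M is the base peak.
P(M) = C(2,0) × 0.75760^2 × 0.24240^0 = 1 × 0.57395776 × 1.0000 = 0.573958 (base)
P(M+4) = C(2,2) × 0.75760^0 × 0.24240^2 = 1 × 1.0000 × 0.05875776 = 0.058758
Relative intensity = 0.058758 / 0.573958 × 100 = 10.24

10.24%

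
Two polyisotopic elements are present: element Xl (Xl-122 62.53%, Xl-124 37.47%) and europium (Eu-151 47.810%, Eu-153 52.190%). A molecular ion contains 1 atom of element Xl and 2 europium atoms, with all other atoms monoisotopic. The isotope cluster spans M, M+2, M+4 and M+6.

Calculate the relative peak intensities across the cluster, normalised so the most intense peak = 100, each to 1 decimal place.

Element Xl pattern (n=1): 0.6253 : 0.3747
Europium pattern (n=2): 0.22857961 : 0.49904078 : 0.27237961
Convolve the two distributions (both contribute in 2-u steps):
  M: 0.6253×0.22857961 = 0.142931
  M+2: 0.6253×0.49904078 + 0.3747×0.22857961 = 0.397699
  M+4: 0.6253×0.27237961 + 0.3747×0.49904078 = 0.357310
  M+6: 0.3747×0.27237961 = 0.102061
Scale to base peak (0.397699) = 100: 35.9 : 100.0 : 89.8 : 25.7

35.9 : 100.0 : 89.8 : 25.7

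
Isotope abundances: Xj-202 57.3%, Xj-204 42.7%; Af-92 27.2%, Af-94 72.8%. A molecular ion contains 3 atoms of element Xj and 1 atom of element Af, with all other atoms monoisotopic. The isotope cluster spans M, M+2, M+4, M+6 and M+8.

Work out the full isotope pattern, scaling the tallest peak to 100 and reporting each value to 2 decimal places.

Element Xj pattern (n=3): 0.18813252 : 0.42058945 : 0.31342355 : 0.07785448
Element Af pattern (n=1): 0.2720 : 0.7280
Convolve the two distributions (both contribute in 2-u steps):
  M: 0.18813252×0.2720 = 0.051172
  M+2: 0.18813252×0.7280 + 0.42058945×0.2720 = 0.251361
  M+4: 0.42058945×0.7280 + 0.31342355×0.2720 = 0.391440
  M+6: 0.31342355×0.7280 + 0.07785448×0.2720 = 0.249349
  M+8: 0.07785448×0.7280 = 0.056678
Scale to base peak (0.391440) = 100: 13.07 : 64.21 : 100.00 : 63.70 : 14.48

13.07 : 64.21 : 100.00 : 63.70 : 14.48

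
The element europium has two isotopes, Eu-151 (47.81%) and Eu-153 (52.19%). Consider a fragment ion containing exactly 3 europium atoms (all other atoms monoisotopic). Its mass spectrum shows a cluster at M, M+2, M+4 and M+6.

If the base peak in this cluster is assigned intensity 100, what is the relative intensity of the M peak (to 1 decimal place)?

Term probabilities: M 0.1093, M+2 0.3579, M+4 0.3907, M+6 0.1422. Base peak = M+4.
P(M+4) = C(3,2) × 0.4781^1 × 0.5219^2 = 3 × 0.4781 × 0.27237961 = 0.390674 (base)
P(M) = C(3,0) × 0.4781^3 × 0.5219^0 = 1 × 0.10928391 × 1.0000 = 0.109284
Relative intensity = 0.109284 / 0.390674 × 100 = 28.0

28.0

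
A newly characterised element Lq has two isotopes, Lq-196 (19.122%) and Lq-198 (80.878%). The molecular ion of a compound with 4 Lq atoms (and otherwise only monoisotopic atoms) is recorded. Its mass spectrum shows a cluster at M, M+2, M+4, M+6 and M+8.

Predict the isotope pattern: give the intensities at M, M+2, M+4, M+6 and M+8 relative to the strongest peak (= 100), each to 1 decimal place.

Expanding (0.19122 + 0.80878)^4:
P(M) = 0.19122^4 = 0.001337
P(M+2) = 4 × 0.19122^3 × 0.80878^1 = 0.022620
P(M+4) = 6 × 0.19122^2 × 0.80878^2 = 0.143509
P(M+6) = 4 × 0.19122^1 × 0.80878^3 = 0.404655
P(M+8) = 0.80878^4 = 0.427880
The M+8 peak is largest (0.427880); scaling to 100 gives 0.3 : 5.3 : 33.5 : 94.6 : 100.0.

0.3 : 5.3 : 33.5 : 94.6 : 100.0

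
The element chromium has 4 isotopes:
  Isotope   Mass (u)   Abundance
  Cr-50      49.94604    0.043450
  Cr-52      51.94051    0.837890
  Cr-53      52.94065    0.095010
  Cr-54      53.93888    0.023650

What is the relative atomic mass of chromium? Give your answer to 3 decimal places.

51.996 u

Average mass = Σ (abundance × isotope mass) = 0.043450 × 49.94604 + 0.837890 × 51.94051 + 0.095010 × 52.94065 + 0.023650 × 53.93888
= 2.170155 + 43.520434 + 5.029891 + 1.275655 = 51.996135 u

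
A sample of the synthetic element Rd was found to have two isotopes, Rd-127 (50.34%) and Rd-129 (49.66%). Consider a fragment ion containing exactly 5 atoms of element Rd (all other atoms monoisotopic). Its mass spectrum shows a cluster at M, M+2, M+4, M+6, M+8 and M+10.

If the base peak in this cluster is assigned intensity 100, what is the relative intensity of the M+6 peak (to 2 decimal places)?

Term probabilities: M 0.0323, M+2 0.1595, M+4 0.3146, M+6 0.3103, M+8 0.1531, M+10 0.0302. Base peak = M+4.
P(M+4) = C(5,2) × 0.5034^3 × 0.4966^2 = 10 × 0.12756738 × 0.24661156 = 0.314596 (base)
P(M+6) = C(5,3) × 0.5034^2 × 0.4966^3 = 10 × 0.25341156 × 0.1224673 = 0.310346
Relative intensity = 0.310346 / 0.314596 × 100 = 98.65

98.65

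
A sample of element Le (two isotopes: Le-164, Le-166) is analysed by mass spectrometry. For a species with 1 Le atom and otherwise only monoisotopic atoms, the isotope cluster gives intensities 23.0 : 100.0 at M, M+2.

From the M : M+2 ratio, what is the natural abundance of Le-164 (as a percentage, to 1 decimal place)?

If p is the fraction of Le that is Le-164, then I(M+2)/I(M) = [C(1,1)·p^0·(1−p)] / p^1 = 1·(1−p)/p = 100.0/23.0 = 4.3478
(1−p)/p = 4.3478/1 = 4.3478  ⇒  p = 1/(1 + 4.3478) = 0.1870
Le-164: 18.7%, Le-166: 81.3%.

18.7%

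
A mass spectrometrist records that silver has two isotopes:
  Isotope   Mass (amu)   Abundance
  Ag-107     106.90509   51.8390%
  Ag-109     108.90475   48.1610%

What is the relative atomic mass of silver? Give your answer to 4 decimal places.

Ar = Σ fᵢ·mᵢ = 0.518390 × 106.90509 + 0.481610 × 108.90475
= 55.418530 + 52.449617 = 107.868147 amu

107.8681 amu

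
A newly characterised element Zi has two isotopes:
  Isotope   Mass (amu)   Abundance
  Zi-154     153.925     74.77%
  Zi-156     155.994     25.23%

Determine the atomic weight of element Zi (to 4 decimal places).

Weight each isotope mass by its fractional abundance: 0.7477 × 153.925 + 0.2523 × 155.994
= 115.08972 + 39.35729 = 154.44701 amu

154.4470 amu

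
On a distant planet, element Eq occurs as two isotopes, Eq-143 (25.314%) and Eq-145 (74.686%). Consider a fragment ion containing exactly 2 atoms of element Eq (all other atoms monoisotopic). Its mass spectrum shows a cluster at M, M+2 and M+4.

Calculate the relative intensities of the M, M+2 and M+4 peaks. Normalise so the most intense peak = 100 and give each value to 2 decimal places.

Each Eq atom is independently Eq-143 (p = 0.25314) or Eq-145 (q = 0.74686); the cluster is the binomial expansion (p + q)^2.
P(M) = 0.25314^2 = 0.064080
P(M+2) = 2 × 0.25314^1 × 0.74686^1 = 0.378120
P(M+4) = 0.74686^2 = 0.557800
The M+4 peak is largest (0.557800); scaling to 100 gives 11.49 : 67.79 : 100.00.

11.49 : 67.79 : 100.00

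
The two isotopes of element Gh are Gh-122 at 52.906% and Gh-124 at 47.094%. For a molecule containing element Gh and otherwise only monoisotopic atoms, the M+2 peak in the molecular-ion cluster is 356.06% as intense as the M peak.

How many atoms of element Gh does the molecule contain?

The M+2/M ratio from n Gh atoms is n · q/p = n · 0.47094/0.52906.
n = 3.5606 × 0.52906/0.47094 = 4.00 ≈ 4

4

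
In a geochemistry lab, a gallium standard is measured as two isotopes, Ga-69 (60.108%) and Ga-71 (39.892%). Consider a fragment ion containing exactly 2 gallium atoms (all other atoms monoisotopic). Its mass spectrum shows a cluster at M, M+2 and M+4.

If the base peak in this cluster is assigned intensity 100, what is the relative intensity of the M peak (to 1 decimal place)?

75.3

(0.60108 + 0.39892)^2 gives M 0.3613, M+2 0.4796, M+4 0.1591; the largest is M+2.
P(M+2) = C(2,1) × 0.60108^1 × 0.39892^1 = 2 × 0.60108 × 0.39892 = 0.479566 (base)
P(M) = C(2,0) × 0.60108^2 × 0.39892^0 = 1 × 0.36129717 × 1.0000 = 0.361297
Relative intensity = 0.361297 / 0.479566 × 100 = 75.3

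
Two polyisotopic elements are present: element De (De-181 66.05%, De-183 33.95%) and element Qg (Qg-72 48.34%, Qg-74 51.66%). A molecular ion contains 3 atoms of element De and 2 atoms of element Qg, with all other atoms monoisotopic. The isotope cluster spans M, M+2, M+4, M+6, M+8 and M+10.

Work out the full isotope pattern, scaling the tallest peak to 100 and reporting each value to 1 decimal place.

19.1 : 70.3 : 100.0 : 68.7 : 22.9 : 3.0

Element De pattern (n=3): 0.2881499 : 0.44433106 : 0.22838819 : 0.03913085
Element Qg pattern (n=2): 0.23367556 : 0.49944888 : 0.26687556
Convolve the two distributions (both contribute in 2-u steps):
  M: 0.2881499×0.23367556 = 0.067334
  M+2: 0.2881499×0.49944888 + 0.44433106×0.23367556 = 0.247745
  M+4: 0.2881499×0.26687556 + 0.44433106×0.49944888 + 0.22838819×0.23367556 = 0.352190
  M+6: 0.44433106×0.26687556 + 0.22838819×0.49944888 + 0.03913085×0.23367556 = 0.241793
  M+8: 0.22838819×0.26687556 + 0.03913085×0.49944888 = 0.080495
  M+10: 0.03913085×0.26687556 = 0.010443
Scale to base peak (0.352190) = 100: 19.1 : 70.3 : 100.0 : 68.7 : 22.9 : 3.0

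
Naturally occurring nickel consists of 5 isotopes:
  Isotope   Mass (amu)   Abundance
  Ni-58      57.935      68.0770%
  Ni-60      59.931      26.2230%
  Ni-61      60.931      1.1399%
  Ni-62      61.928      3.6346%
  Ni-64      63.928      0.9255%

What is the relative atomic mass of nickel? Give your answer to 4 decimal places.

58.6932 amu

Weight each isotope mass by its fractional abundance: 0.680770 × 57.935 + 0.262230 × 59.931 + 0.011399 × 60.931 + 0.036346 × 61.928 + 0.009255 × 63.928
= 39.44041 + 15.71571 + 0.69455 + 2.25084 + 0.59165 = 58.69316 amu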